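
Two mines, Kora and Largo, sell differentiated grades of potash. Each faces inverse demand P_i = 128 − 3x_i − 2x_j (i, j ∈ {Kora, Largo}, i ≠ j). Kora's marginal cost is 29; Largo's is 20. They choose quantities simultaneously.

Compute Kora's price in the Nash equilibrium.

Mine Kora's profit: π = x_{Kora}(128 − 3x_{Kora} − 2x_{Largo}) − 29x_{Kora}.
∂π/∂x_{Kora} = 99 − 6x_{Kora} − 2x_{Largo} = 0 ⇒ x_{Kora} = 16.5 − (1/3)x_{Largo}.
Similarly x_{Largo} = 18 − (1/3)x_{Kora}.
Plugging x_{Largo} into Kora's best response: x_{Kora} = 16.5 − (1/3)(18 − (1/3)x_{Kora}) ⇒ (8/9)x_{Kora} = 10.5, so x_{Kora} = 11.8125.
Then x_{Largo} = 18 − (1/3)·11.8125 = 14.0625.
P_{Kora} = 128 − 3·11.8125 − 2·14.0625 = 64.4375.

64.4375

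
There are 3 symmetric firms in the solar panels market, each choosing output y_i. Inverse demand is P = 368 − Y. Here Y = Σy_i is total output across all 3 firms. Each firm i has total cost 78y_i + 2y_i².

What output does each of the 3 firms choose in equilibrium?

A representative firm's profit is π_i = y_i(368 − Y) − 78y_i − 2y_i², with Y = y_i + Σ_{j≠i} y_j.
First-order condition: 290 − 6y_i − Σ_{j≠i} y_j = 0.
In a symmetric equilibrium every firm chooses the same y, so Σ_{j≠i} y_j = 2y. The condition becomes 290 − 8y = 0, giving y = 290/8 = 36.25.

36.25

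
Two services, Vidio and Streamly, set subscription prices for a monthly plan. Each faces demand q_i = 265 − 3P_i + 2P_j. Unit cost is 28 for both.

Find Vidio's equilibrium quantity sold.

177.75

Vidio's profit: π = (P_{Vidio} − 28)(265 − 3P_{Vidio} + 2P_{Streamly}).
∂π/∂P_{Vidio} = 349 − 6P_{Vidio} + 2P_{Streamly} = 0 ⇒ P_{Vidio} = 349/6 + (1/3)P_{Streamly}.
The game is symmetric, so in equilibrium P_{Streamly} = P_{Vidio}: the reaction function gives (2/3)P_{Vidio} = 349/6, hence P_{Vidio} = 87.25.
q_{Vidio} = 265 − 3·87.25 + 2·87.25 = 177.75.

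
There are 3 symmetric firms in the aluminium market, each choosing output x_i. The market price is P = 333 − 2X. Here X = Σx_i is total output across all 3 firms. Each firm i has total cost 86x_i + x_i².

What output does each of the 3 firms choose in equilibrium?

A representative firm's profit is π_i = x_i(333 − 2X) − 86x_i − x_i², with X = x_i + Σ_{j≠i} x_j.
First-order condition: 247 − 6x_i − 2Σ_{j≠i} x_j = 0.
Imposing symmetry (x_j = x for all j) turns Σ_{j≠i} x_j into 2x, so 247 = 10x and x = 24.7.

24.7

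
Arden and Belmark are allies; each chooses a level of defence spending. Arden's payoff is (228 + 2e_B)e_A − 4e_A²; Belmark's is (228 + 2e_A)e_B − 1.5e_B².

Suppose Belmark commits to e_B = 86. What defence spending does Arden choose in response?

50

Expanding Arden's payoff: 228e_A + 2e_Be_A − 4e_A².
∂π/∂e_A = 228 + 2e_B − 8e_A = 0, so e_A = 28.5 + 0.25e_B.
At e_B = 86: e_A = 28.5 + 0.25·86 = 50.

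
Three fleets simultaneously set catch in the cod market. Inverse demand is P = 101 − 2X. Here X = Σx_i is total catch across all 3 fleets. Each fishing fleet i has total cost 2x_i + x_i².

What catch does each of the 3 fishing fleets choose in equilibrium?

9.9

A representative fishing fleet's profit is π_i = x_i(101 − 2X) − 2x_i − x_i², with X = x_i + Σ_{j≠i} x_j.
First-order condition: 99 − 6x_i − 2Σ_{j≠i} x_j = 0.
Imposing symmetry (x_j = x for all j) turns Σ_{j≠i} x_j into 2x, so 99 = 10x and x = 9.9.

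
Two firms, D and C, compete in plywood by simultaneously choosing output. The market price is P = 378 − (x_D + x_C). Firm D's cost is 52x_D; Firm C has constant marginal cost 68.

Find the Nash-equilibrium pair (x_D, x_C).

Firm D's profit: π = x_D(378 − (x_D + x_C)) − 52x_D.
∂π/∂x_D = 326 − 2x_D − x_C = 0, so x_D = 163 − 0.5x_C.
By the same steps for C: x_C = 155 − 0.5x_D.
Substituting the second reaction function into the first: x_D = 163 − 0.5(155 − 0.5x_D), which gives 0.75x_D = 85.5 ⇒ x_D = 114.
Then x_C = 155 − 0.5·114 = 98.

114, 98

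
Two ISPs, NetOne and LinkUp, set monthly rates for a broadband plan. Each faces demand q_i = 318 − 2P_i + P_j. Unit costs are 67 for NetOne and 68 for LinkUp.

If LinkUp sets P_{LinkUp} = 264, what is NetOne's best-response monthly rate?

179

NetOne's profit: π = (P_{NetOne} − 67)(318 − 2P_{NetOne} + P_{LinkUp}).
∂π/∂P_{NetOne} = 452 − 4P_{NetOne} + P_{LinkUp} = 0 ⇒ P_{NetOne} = 113 + 0.25P_{LinkUp}.
At P_{LinkUp} = 264: P_{NetOne} = 113 + 0.25·264 = 179.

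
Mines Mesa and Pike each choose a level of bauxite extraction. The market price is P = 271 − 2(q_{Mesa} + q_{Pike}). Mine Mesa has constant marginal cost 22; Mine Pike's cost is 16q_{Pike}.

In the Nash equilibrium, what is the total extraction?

84

Mine Mesa's profit: π = q_{Mesa}(271 − 2(q_{Mesa} + q_{Pike})) − 22q_{Mesa}.
∂π/∂q_{Mesa} = 249 − 4q_{Mesa} − 2q_{Pike} = 0, so q_{Mesa} = 62.25 − 0.5q_{Pike}.
By the same steps for Pike: q_{Pike} = 63.75 − 0.5q_{Mesa}.
Solving the two reaction functions simultaneously: (1 − (−0.5)(−0.5))q_{Mesa} = 62.25 − 0.5·63.75, so 0.75q_{Mesa} = 30.375 and q_{Mesa} = 40.5.
Then q_{Pike} = 63.75 − 0.5·40.5 = 43.5.
Total extraction: 40.5 + 43.5 = 84.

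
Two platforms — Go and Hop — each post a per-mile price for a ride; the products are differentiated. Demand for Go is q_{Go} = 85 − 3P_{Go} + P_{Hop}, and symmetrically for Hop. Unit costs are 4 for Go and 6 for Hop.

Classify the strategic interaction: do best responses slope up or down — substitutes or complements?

Go's profit: π = (P_{Go} − 4)(85 − 3P_{Go} + P_{Hop}).
∂π/∂P_{Go} = 97 − 6P_{Go} + P_{Hop} = 0 ⇒ P_{Go} = 97/6 + (1/6)P_{Hop}.
The best-response slope dP_{Go}/dP_{Hop} = 1/6 > 0: the reaction function is upward-sloping, so the choices are strategic complements.

strategic complements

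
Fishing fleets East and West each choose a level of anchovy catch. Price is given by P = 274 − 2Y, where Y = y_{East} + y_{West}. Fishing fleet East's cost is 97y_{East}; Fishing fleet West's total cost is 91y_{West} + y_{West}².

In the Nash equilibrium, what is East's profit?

Fishing fleet East's profit: π = y_{East}(274 − 2(y_{East} + y_{West})) − 97y_{East}.
∂π/∂y_{East} = 177 − 4y_{East} − 2y_{West} = 0, so y_{East} = 44.25 − 0.5y_{West}.
For West: ∂π/∂y_{West} = 183 − 6y_{West} − 2y_{East} = 0 ⇒ y_{West} = 30.5 − (1/3)y_{East}.
Substituting the second reaction function into the first: y_{East} = 44.25 − 0.5(30.5 − (1/3)y_{East}), which gives (5/6)y_{East} = 29 ⇒ y_{East} = 34.8.
Then y_{West} = 30.5 − (1/3)·34.8 = 18.9.
Price P = 274 − 2·53.7 = 166.6.
East's profit: (166.6 − 97)·34.8 = 2422.08.

2422.08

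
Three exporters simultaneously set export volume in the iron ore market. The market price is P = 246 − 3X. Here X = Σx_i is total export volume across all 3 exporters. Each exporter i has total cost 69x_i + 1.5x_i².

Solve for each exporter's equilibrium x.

A representative exporter's profit is π_i = x_i(246 − 3X) − 69x_i − 1.5x_i², with X = x_i + Σ_{j≠i} x_j.
First-order condition: 177 − 9x_i − 3Σ_{j≠i} x_j = 0.
Imposing symmetry (x_j = x for all j) turns Σ_{j≠i} x_j into 2x, so 177 = 15x and x = 11.8.

11.8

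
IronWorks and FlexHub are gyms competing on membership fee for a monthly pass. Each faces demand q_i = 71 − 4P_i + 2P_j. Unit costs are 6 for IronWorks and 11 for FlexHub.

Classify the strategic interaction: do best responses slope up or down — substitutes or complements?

strategic complements

IronWorks's profit: π = (P_{IronWorks} − 6)(71 − 4P_{IronWorks} + 2P_{FlexHub}).
∂π/∂P_{IronWorks} = 95 − 8P_{IronWorks} + 2P_{FlexHub} = 0 ⇒ P_{IronWorks} = 11.875 + 0.25P_{FlexHub}.
The best-response slope dP_{IronWorks}/dP_{FlexHub} = 0.25 > 0: the reaction function is upward-sloping, so the choices are strategic complements.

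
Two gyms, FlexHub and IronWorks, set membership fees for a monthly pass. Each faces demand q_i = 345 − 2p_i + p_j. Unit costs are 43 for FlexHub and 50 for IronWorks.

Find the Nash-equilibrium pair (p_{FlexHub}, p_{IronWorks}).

FlexHub's profit: π = (p_{FlexHub} − 43)(345 − 2p_{FlexHub} + p_{IronWorks}).
∂π/∂p_{FlexHub} = 431 − 4p_{FlexHub} + p_{IronWorks} = 0 ⇒ p_{FlexHub} = 107.75 + 0.25p_{IronWorks}.
Similarly p_{IronWorks} = 111.25 + 0.25p_{FlexHub}.
Solving the two reaction functions simultaneously: (1 − (0.25)(0.25))p_{FlexHub} = 107.75 + 0.25·111.25, so 0.9375p_{FlexHub} = 135.5625 and p_{FlexHub} = 144.6.
Then p_{IronWorks} = 111.25 + 0.25·144.6 = 147.4.

144.6, 147.4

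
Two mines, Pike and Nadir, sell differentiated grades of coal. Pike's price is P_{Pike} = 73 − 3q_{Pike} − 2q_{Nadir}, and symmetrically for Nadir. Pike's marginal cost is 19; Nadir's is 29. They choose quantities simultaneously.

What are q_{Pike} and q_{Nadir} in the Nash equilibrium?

Mine Pike's profit: π = q_{Pike}(73 − 3q_{Pike} − 2q_{Nadir}) − 19q_{Pike}.
∂π/∂q_{Pike} = 54 − 6q_{Pike} − 2q_{Nadir} = 0 ⇒ q_{Pike} = 9 − (1/3)q_{Nadir}.
Similarly q_{Nadir} = 22/3 − (1/3)q_{Pike}.
Solving the two reaction functions simultaneously: (1 − (−1/3)(−1/3))q_{Pike} = 9 − (1/3)·(22/3), so (8/9)q_{Pike} = 59/9 and q_{Pike} = 7.375.
Then q_{Nadir} = 22/3 − (1/3)·7.375 = 4.875.

7.375, 4.875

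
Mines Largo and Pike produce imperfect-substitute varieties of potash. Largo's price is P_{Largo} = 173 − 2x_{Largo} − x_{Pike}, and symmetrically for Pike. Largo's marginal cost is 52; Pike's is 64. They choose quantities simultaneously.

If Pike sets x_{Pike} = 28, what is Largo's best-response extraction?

Mine Largo's profit: π = x_{Largo}(173 − 2x_{Largo} − x_{Pike}) − 52x_{Largo}.
∂π/∂x_{Largo} = 121 − 4x_{Largo} − x_{Pike} = 0 ⇒ x_{Largo} = 30.25 − 0.25x_{Pike}.
At x_{Pike} = 28: x_{Largo} = 30.25 − 0.25·28 = 23.25.

23.25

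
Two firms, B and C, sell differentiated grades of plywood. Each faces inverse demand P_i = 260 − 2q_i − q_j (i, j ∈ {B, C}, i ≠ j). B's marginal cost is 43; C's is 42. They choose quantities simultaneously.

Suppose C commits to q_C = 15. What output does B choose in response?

50.5

Firm B's profit: π = q_B(260 − 2q_B − q_C) − 43q_B.
∂π/∂q_B = 217 − 4q_B − q_C = 0 ⇒ q_B = 54.25 − 0.25q_C.
At q_C = 15: q_B = 54.25 − 0.25·15 = 50.5.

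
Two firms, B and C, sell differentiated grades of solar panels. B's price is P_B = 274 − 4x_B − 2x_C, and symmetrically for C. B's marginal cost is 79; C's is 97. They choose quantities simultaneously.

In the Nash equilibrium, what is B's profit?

1616.04

Firm B's profit: π = x_B(274 − 4x_B − 2x_C) − 79x_B.
∂π/∂x_B = 195 − 8x_B − 2x_C = 0 ⇒ x_B = 24.375 − 0.25x_C.
Similarly x_C = 22.125 − 0.25x_B.
Substituting the second reaction function into the first: x_B = 24.375 − 0.25(22.125 − 0.25x_B), which gives 0.9375x_B = 603/32 ⇒ x_B = 20.1.
Then x_C = 22.125 − 0.25·20.1 = 17.1.
P_B = 274 − 4·20.1 − 2·17.1 = 159.4.
Profit = (159.4 − 79)·20.1 = 1616.04.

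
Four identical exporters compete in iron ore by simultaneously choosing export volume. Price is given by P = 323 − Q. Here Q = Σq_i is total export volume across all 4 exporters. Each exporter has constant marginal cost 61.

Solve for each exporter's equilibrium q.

A representative exporter's profit is π_i = q_i(323 − Q) − 61q_i, with Q = q_i + Σ_{j≠i} q_j.
First-order condition: 262 − 2q_i − Σ_{j≠i} q_j = 0.
With identical exporters, set every q_j = q: then 262 − 2q − 3q = 0, i.e. q = 262/5 = 52.4.

52.4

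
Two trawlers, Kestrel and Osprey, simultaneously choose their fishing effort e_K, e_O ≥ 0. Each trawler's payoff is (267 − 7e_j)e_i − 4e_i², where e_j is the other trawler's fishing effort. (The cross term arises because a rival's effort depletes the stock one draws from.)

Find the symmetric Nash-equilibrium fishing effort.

Kestrel's payoff is (267 − 7e_O)e_K − 4e_K².
∂π/∂e_K = 267 − 7e_O − 8e_K = 0, so e_K = 33.375 − 0.875e_O.
The game is symmetric, so in equilibrium e_O = e_K: the reaction function gives 1.875e_K = 33.375, hence e_K = 17.8.

17.8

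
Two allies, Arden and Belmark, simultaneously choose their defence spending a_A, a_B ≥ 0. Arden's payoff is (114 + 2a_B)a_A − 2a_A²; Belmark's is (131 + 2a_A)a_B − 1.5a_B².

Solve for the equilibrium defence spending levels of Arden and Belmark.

75.5, 94

Expanding Arden's payoff: 114a_A + 2a_Ba_A − 2a_A².
∂π/∂a_A = 114 + 2a_B − 4a_A = 0, so a_A = 28.5 + 0.5a_B.
Likewise for Belmark: a_B = 131/3 + (2/3)a_A.
Solving the two reaction functions simultaneously: (1 − (0.5)(2/3))a_A = 28.5 + 0.5·(131/3), so (2/3)a_A = 151/3 and a_A = 75.5.
Then a_B = 131/3 + (2/3)·75.5 = 94.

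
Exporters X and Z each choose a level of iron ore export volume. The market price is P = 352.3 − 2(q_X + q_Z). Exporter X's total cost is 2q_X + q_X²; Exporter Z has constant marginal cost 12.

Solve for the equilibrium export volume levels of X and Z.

Exporter X's profit: π = q_X(352.3 − 2(q_X + q_Z)) − 2q_X − q_X².
∂π/∂q_X = 350.3 − 6q_X − 2q_Z = 0, so q_X = 3503/60 − (1/3)q_Z.
For Z: ∂π/∂q_Z = 340.3 − 4q_Z − 2q_X = 0 ⇒ q_Z = 85.075 − 0.5q_X.
Substituting the second reaction function into the first: q_X = 3503/60 − (1/3)(85.075 − 0.5q_X), which gives (5/6)q_X = 30.025 ⇒ q_X = 36.03.
Then q_Z = 85.075 − 0.5·36.03 = 67.06.

36.03, 67.06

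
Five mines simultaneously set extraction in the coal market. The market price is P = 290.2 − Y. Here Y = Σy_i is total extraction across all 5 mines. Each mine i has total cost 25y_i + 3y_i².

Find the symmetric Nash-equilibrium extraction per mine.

A representative mine's profit is π_i = y_i(290.2 − Y) − 25y_i − 3y_i², with Y = y_i + Σ_{j≠i} y_j.
First-order condition: 265.2 − 8y_i − Σ_{j≠i} y_j = 0.
With identical mines, set every y_j = y: then 265.2 − 8y − 4y = 0, i.e. y = 265.2/12 = 22.1.

22.1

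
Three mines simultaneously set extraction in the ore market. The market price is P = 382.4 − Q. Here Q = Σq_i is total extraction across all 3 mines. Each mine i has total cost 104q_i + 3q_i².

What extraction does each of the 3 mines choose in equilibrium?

27.84

A representative mine's profit is π_i = q_i(382.4 − Q) − 104q_i − 3q_i², with Q = q_i + Σ_{j≠i} q_j.
First-order condition: 278.4 − 8q_i − Σ_{j≠i} q_j = 0.
In a symmetric equilibrium every mine chooses the same q, so Σ_{j≠i} q_j = 2q. The condition becomes 278.4 − 10q = 0, giving q = 278.4/10 = 27.84.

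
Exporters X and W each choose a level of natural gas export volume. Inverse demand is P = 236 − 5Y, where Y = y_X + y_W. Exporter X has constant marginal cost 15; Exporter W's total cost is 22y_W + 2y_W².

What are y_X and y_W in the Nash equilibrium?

17.6, 9

Exporter X's profit: π = y_X(236 − 5(y_X + y_W)) − 15y_X.
∂π/∂y_X = 221 − 10y_X − 5y_W = 0, so y_X = 22.1 − 0.5y_W.
For W: ∂π/∂y_W = 214 − 14y_W − 5y_X = 0 ⇒ y_W = 107/7 − (5/14)y_X.
Solving the two reaction functions simultaneously: (1 − (−0.5)(−5/14))y_X = 22.1 − 0.5·(107/7), so (23/28)y_X = 506/35 and y_X = 17.6.
Then y_W = 107/7 − (5/14)·17.6 = 9.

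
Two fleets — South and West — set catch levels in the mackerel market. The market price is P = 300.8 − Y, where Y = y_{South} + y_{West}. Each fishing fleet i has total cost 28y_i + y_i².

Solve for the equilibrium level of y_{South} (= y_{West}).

Fishing fleet South's profit: π = y_{South}(300.8 − (y_{South} + y_{West})) − 28y_{South} − y_{South}².
∂π/∂y_{South} = 272.8 − 4y_{South} − y_{West} = 0, so y_{South} = 68.2 − 0.25y_{West}.
Setting y_{South} = y_{West} in the reaction function: y_{South} = 68.2 − 0.25y_{South}, so y_{South} = 68.2 / 1.25 = 54.56.

54.56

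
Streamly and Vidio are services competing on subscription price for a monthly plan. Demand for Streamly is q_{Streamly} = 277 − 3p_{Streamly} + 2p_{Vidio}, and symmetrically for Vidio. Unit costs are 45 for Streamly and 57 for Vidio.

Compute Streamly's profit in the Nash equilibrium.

Streamly's profit: π = (p_{Streamly} − 45)(277 − 3p_{Streamly} + 2p_{Vidio}).
∂π/∂p_{Streamly} = 412 − 6p_{Streamly} + 2p_{Vidio} = 0 ⇒ p_{Streamly} = 206/3 + (1/3)p_{Vidio}.
Similarly p_{Vidio} = 224/3 + (1/3)p_{Streamly}.
Solving the two reaction functions simultaneously: (1 − (1/3)(1/3))p_{Streamly} = 206/3 + (1/3)·(224/3), so (8/9)p_{Streamly} = 842/9 and p_{Streamly} = 105.25.
Then p_{Vidio} = 224/3 + (1/3)·105.25 = 109.75.
q_{Streamly} = 277 − 3·105.25 + 2·109.75 = 180.75.
Profit = (105.25 − 45)·180.75 = 10890.1875.

10890.1875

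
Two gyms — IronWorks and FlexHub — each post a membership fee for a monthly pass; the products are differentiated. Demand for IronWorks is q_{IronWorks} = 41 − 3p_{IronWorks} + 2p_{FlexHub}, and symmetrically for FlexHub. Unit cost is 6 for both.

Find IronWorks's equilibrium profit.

IronWorks's profit: π = (p_{IronWorks} − 6)(41 − 3p_{IronWorks} + 2p_{FlexHub}).
∂π/∂p_{IronWorks} = 59 − 6p_{IronWorks} + 2p_{FlexHub} = 0 ⇒ p_{IronWorks} = 59/6 + (1/3)p_{FlexHub}.
Setting p_{IronWorks} = p_{FlexHub} in the reaction function: p_{IronWorks} = 59/6 + (1/3)p_{IronWorks}, so p_{IronWorks} = (59/6) / (2/3) = 14.75.
q_{IronWorks} = 41 − 3·14.75 + 2·14.75 = 26.25.
Profit = (14.75 − 6)·26.25 = 229.6875.

229.6875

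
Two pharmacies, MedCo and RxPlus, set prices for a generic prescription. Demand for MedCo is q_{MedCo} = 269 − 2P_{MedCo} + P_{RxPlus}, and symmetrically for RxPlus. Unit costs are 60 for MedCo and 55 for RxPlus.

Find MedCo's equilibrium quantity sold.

138

MedCo's profit: π = (P_{MedCo} − 60)(269 − 2P_{MedCo} + P_{RxPlus}).
∂π/∂P_{MedCo} = 389 − 4P_{MedCo} + P_{RxPlus} = 0 ⇒ P_{MedCo} = 97.25 + 0.25P_{RxPlus}.
Similarly P_{RxPlus} = 94.75 + 0.25P_{MedCo}.
Substituting the second reaction function into the first: P_{MedCo} = 97.25 + 0.25(94.75 + 0.25P_{MedCo}), which gives 0.9375P_{MedCo} = 120.9375 ⇒ P_{MedCo} = 129.
Then P_{RxPlus} = 94.75 + 0.25·129 = 127.
q_{MedCo} = 269 − 2·129 + 127 = 138.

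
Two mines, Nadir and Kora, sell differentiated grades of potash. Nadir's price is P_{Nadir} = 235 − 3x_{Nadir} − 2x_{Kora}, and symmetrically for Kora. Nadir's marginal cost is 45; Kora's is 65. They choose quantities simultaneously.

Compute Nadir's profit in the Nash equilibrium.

1875

Mine Nadir's profit: π = x_{Nadir}(235 − 3x_{Nadir} − 2x_{Kora}) − 45x_{Nadir}.
∂π/∂x_{Nadir} = 190 − 6x_{Nadir} − 2x_{Kora} = 0 ⇒ x_{Nadir} = 95/3 − (1/3)x_{Kora}.
Similarly x_{Kora} = 85/3 − (1/3)x_{Nadir}.
Plugging x_{Kora} into Nadir's best response: x_{Nadir} = 95/3 − (1/3)(85/3 − (1/3)x_{Nadir}) ⇒ (8/9)x_{Nadir} = 200/9, so x_{Nadir} = 25.
Then x_{Kora} = 85/3 − (1/3)·25 = 20.
P_{Nadir} = 235 − 3·25 − 2·20 = 120.
Profit = (120 − 45)·25 = 1875.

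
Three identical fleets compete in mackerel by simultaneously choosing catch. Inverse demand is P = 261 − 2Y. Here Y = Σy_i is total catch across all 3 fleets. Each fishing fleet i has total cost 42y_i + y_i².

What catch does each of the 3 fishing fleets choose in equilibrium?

A representative fishing fleet's profit is π_i = y_i(261 − 2Y) − 42y_i − y_i², with Y = y_i + Σ_{j≠i} y_j.
First-order condition: 219 − 6y_i − 2Σ_{j≠i} y_j = 0.
With identical fishing fleets, set every y_j = y: then 219 − 6y − 4y = 0, i.e. y = 219/10 = 21.9.

21.9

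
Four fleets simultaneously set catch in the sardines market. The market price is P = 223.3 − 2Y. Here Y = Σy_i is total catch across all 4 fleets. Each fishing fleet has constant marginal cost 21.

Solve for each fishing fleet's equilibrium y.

20.23

A representative fishing fleet's profit is π_i = y_i(223.3 − 2Y) − 21y_i, with Y = y_i + Σ_{j≠i} y_j.
First-order condition: 202.3 − 4y_i − 2Σ_{j≠i} y_j = 0.
With identical fishing fleets, set every y_j = y: then 202.3 − 4y − 6y = 0, i.e. y = 202.3/10 = 20.23.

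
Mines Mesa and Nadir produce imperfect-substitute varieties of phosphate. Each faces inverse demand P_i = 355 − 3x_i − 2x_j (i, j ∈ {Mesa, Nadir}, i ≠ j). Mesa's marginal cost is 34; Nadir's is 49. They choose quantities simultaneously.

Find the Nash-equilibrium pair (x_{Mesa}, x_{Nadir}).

Mine Mesa's profit: π = x_{Mesa}(355 − 3x_{Mesa} − 2x_{Nadir}) − 34x_{Mesa}.
∂π/∂x_{Mesa} = 321 − 6x_{Mesa} − 2x_{Nadir} = 0 ⇒ x_{Mesa} = 53.5 − (1/3)x_{Nadir}.
Similarly x_{Nadir} = 51 − (1/3)x_{Mesa}.
Substituting the second reaction function into the first: x_{Mesa} = 53.5 − (1/3)(51 − (1/3)x_{Mesa}), which gives (8/9)x_{Mesa} = 36.5 ⇒ x_{Mesa} = 41.0625.
Then x_{Nadir} = 51 − (1/3)·41.0625 = 37.3125.

41.0625, 37.3125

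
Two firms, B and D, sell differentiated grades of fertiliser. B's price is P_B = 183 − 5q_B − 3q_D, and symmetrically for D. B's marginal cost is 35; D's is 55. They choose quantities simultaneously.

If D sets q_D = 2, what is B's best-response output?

14.2

Firm B's profit: π = q_B(183 − 5q_B − 3q_D) − 35q_B.
∂π/∂q_B = 148 − 10q_B − 3q_D = 0 ⇒ q_B = 14.8 − 0.3q_D.
At q_D = 2: q_B = 14.8 − 0.3·2 = 14.2.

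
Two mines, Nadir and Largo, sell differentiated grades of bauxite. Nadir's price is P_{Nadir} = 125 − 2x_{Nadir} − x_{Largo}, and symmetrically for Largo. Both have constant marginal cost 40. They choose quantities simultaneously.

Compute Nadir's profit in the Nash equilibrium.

Mine Nadir's profit: π = x_{Nadir}(125 − 2x_{Nadir} − x_{Largo}) − 40x_{Nadir}.
∂π/∂x_{Nadir} = 85 − 4x_{Nadir} − x_{Largo} = 0 ⇒ x_{Nadir} = 21.25 − 0.25x_{Largo}.
By symmetry x_{Largo} = x_{Nadir}; substituting into the reaction function, 1.25x_{Nadir} = 21.25 and x_{Nadir} = 17.
P_{Nadir} = 125 − 2·17 − 17 = 74.
Profit = (74 − 40)·17 = 578.

578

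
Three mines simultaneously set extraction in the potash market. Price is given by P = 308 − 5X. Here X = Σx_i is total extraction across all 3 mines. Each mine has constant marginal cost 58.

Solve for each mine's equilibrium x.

12.5

A representative mine's profit is π_i = x_i(308 − 5X) − 58x_i, with X = x_i + Σ_{j≠i} x_j.
First-order condition: 250 − 10x_i − 5Σ_{j≠i} x_j = 0.
With identical mines, set every x_j = x: then 250 − 10x − 10x = 0, i.e. x = 250/20 = 12.5.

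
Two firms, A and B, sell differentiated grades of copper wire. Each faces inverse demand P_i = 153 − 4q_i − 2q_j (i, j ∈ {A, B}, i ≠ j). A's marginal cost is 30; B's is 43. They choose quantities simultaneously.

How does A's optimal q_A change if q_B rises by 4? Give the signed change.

-1

Firm A's profit: π = q_A(153 − 4q_A − 2q_B) − 30q_A.
∂π/∂q_A = 123 − 8q_A − 2q_B = 0 ⇒ q_A = 15.375 − 0.25q_B.
The reaction-function slope is −0.25, so a 4-unit rise in q_B moves q_A by −0.25 × 4 = −1. A's best response falls — the actions are strategic substitutes.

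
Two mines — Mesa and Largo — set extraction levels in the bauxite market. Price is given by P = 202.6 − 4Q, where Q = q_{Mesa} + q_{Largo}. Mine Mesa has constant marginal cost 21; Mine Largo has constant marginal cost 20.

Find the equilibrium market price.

Mine Mesa's profit: π = q_{Mesa}(202.6 − 4(q_{Mesa} + q_{Largo})) − 21q_{Mesa}.
∂π/∂q_{Mesa} = 181.6 − 8q_{Mesa} − 4q_{Largo} = 0, so q_{Mesa} = 22.7 − 0.5q_{Largo}.
By the same steps for Largo: q_{Largo} = 22.825 − 0.5q_{Mesa}.
Solving the two reaction functions simultaneously: (1 − (−0.5)(−0.5))q_{Mesa} = 22.7 − 0.5·22.825, so 0.75q_{Mesa} = 11.2875 and q_{Mesa} = 15.05.
Then q_{Largo} = 22.825 − 0.5·15.05 = 15.3.
Equilibrium price: P = 202.6 − 4·30.35 = 81.2.

81.2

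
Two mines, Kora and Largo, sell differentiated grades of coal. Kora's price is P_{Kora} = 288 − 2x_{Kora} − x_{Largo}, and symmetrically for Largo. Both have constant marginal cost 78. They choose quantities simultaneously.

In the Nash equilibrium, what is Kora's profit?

Mine Kora's profit: π = x_{Kora}(288 − 2x_{Kora} − x_{Largo}) − 78x_{Kora}.
∂π/∂x_{Kora} = 210 − 4x_{Kora} − x_{Largo} = 0 ⇒ x_{Kora} = 52.5 − 0.25x_{Largo}.
By symmetry x_{Largo} = x_{Kora}; substituting into the reaction function, 1.25x_{Kora} = 52.5 and x_{Kora} = 42.
P_{Kora} = 288 − 2·42 − 42 = 162.
Profit = (162 − 78)·42 = 3528.

3528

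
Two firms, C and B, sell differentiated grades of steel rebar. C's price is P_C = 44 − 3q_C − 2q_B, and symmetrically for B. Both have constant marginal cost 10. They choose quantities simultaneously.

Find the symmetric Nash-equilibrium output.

Firm C's profit: π = q_C(44 − 3q_C − 2q_B) − 10q_C.
∂π/∂q_C = 34 − 6q_C − 2q_B = 0 ⇒ q_C = 17/3 − (1/3)q_B.
Setting q_C = q_B in the reaction function: q_C = 17/3 − (1/3)q_C, so q_C = (17/3) / (4/3) = 4.25.

4.25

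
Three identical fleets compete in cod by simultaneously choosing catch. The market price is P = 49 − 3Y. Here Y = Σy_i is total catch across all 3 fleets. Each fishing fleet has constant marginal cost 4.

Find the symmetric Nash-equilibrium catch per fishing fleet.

3.75

A representative fishing fleet's profit is π_i = y_i(49 − 3Y) − 4y_i, with Y = y_i + Σ_{j≠i} y_j.
First-order condition: 45 − 6y_i − 3Σ_{j≠i} y_j = 0.
In a symmetric equilibrium every fishing fleet chooses the same y, so Σ_{j≠i} y_j = 2y. The condition becomes 45 − 12y = 0, giving y = 45/12 = 3.75.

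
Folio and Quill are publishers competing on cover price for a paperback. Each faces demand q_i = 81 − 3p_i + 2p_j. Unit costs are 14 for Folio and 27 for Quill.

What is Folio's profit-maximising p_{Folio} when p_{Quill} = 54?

Folio's profit: π = (p_{Folio} − 14)(81 − 3p_{Folio} + 2p_{Quill}).
∂π/∂p_{Folio} = 123 − 6p_{Folio} + 2p_{Quill} = 0 ⇒ p_{Folio} = 20.5 + (1/3)p_{Quill}.
At p_{Quill} = 54: p_{Folio} = 20.5 + (1/3)·54 = 38.5.

38.5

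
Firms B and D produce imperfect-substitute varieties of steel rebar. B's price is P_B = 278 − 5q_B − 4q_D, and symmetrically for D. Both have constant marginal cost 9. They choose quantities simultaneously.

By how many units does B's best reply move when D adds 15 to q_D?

-6

Firm B's profit: π = q_B(278 − 5q_B − 4q_D) − 9q_B.
∂π/∂q_B = 269 − 10q_B − 4q_D = 0 ⇒ q_B = 26.9 − 0.4q_D.
The reaction-function slope is −0.4, so a 15-unit rise in q_D moves q_B by −0.4 × 15 = −6. B's best response falls — the actions are strategic substitutes.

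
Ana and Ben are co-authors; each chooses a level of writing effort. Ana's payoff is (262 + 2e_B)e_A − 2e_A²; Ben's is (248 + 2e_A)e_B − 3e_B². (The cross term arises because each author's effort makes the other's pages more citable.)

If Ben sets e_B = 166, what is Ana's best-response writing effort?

Expanding Ana's payoff: 262e_A + 2e_Be_A − 2e_A².
∂π/∂e_A = 262 + 2e_B − 4e_A = 0, so e_A = 65.5 + 0.5e_B.
At e_B = 166: e_A = 65.5 + 0.5·166 = 148.5.

148.5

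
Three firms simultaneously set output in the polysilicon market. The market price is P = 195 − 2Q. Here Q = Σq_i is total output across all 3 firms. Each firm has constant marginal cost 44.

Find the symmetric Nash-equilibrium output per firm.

18.875

A representative firm's profit is π_i = q_i(195 − 2Q) − 44q_i, with Q = q_i + Σ_{j≠i} q_j.
First-order condition: 151 − 4q_i − 2Σ_{j≠i} q_j = 0.
Imposing symmetry (q_j = q for all j) turns Σ_{j≠i} q_j into 2q, so 151 = 8q and q = 18.875.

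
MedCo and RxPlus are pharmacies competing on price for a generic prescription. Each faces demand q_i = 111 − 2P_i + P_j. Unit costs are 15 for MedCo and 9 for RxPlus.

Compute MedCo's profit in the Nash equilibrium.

MedCo's profit: π = (P_{MedCo} − 15)(111 − 2P_{MedCo} + P_{RxPlus}).
∂π/∂P_{MedCo} = 141 − 4P_{MedCo} + P_{RxPlus} = 0 ⇒ P_{MedCo} = 35.25 + 0.25P_{RxPlus}.
Similarly P_{RxPlus} = 32.25 + 0.25P_{MedCo}.
Solving the two reaction functions simultaneously: (1 − (0.25)(0.25))P_{MedCo} = 35.25 + 0.25·32.25, so 0.9375P_{MedCo} = 43.3125 and P_{MedCo} = 46.2.
Then P_{RxPlus} = 32.25 + 0.25·46.2 = 43.8.
q_{MedCo} = 111 − 2·46.2 + 43.8 = 62.4.
Profit = (46.2 − 15)·62.4 = 1946.88.

1946.88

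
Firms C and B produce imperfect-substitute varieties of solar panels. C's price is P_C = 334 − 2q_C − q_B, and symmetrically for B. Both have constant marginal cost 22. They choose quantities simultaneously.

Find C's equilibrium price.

Firm C's profit: π = q_C(334 − 2q_C − q_B) − 22q_C.
∂π/∂q_C = 312 − 4q_C − q_B = 0 ⇒ q_C = 78 − 0.25q_B.
Setting q_C = q_B in the reaction function: q_C = 78 − 0.25q_C, so q_C = 78 / 1.25 = 62.4.
P_C = 334 − 2·62.4 − 62.4 = 146.8.

146.8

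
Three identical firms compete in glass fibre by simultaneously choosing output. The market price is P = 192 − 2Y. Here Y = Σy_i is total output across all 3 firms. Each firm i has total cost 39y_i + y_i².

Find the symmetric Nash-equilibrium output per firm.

A representative firm's profit is π_i = y_i(192 − 2Y) − 39y_i − y_i², with Y = y_i + Σ_{j≠i} y_j.
First-order condition: 153 − 6y_i − 2Σ_{j≠i} y_j = 0.
Imposing symmetry (y_j = y for all j) turns Σ_{j≠i} y_j into 2y, so 153 = 10y and y = 15.3.

15.3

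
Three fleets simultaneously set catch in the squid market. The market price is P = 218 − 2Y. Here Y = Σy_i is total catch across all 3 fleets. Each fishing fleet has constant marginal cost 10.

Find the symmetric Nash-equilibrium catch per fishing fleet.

A representative fishing fleet's profit is π_i = y_i(218 − 2Y) − 10y_i, with Y = y_i + Σ_{j≠i} y_j.
First-order condition: 208 − 4y_i − 2Σ_{j≠i} y_j = 0.
With identical fishing fleets, set every y_j = y: then 208 − 4y − 4y = 0, i.e. y = 208/8 = 26.

26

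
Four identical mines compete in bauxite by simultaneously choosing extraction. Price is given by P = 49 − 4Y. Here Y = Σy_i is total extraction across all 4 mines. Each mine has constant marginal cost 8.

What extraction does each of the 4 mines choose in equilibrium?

2.05

A representative mine's profit is π_i = y_i(49 − 4Y) − 8y_i, with Y = y_i + Σ_{j≠i} y_j.
First-order condition: 41 − 8y_i − 4Σ_{j≠i} y_j = 0.
Imposing symmetry (y_j = y for all j) turns Σ_{j≠i} y_j into 3y, so 41 = 20y and y = 2.05.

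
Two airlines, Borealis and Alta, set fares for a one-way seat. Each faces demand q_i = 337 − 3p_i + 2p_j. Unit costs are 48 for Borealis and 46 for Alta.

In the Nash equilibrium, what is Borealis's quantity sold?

215.625

Borealis's profit: π = (p_{Borealis} − 48)(337 − 3p_{Borealis} + 2p_{Alta}).
∂π/∂p_{Borealis} = 481 − 6p_{Borealis} + 2p_{Alta} = 0 ⇒ p_{Borealis} = 481/6 + (1/3)p_{Alta}.
Similarly p_{Alta} = 475/6 + (1/3)p_{Borealis}.
Plugging p_{Alta} into Borealis's best response: p_{Borealis} = 481/6 + (1/3)(475/6 + (1/3)p_{Borealis}) ⇒ (8/9)p_{Borealis} = 959/9, so p_{Borealis} = 119.875.
Then p_{Alta} = 475/6 + (1/3)·119.875 = 119.125.
q_{Borealis} = 337 − 3·119.875 + 2·119.125 = 215.625.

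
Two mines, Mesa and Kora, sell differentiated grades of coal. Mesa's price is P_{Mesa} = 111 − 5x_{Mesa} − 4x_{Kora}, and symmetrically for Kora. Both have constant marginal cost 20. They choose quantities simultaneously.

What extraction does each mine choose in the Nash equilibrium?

Mine Mesa's profit: π = x_{Mesa}(111 − 5x_{Mesa} − 4x_{Kora}) − 20x_{Mesa}.
∂π/∂x_{Mesa} = 91 − 10x_{Mesa} − 4x_{Kora} = 0 ⇒ x_{Mesa} = 9.1 − 0.4x_{Kora}.
By symmetry x_{Kora} = x_{Mesa}; substituting into the reaction function, 1.4x_{Mesa} = 9.1 and x_{Mesa} = 6.5.

6.5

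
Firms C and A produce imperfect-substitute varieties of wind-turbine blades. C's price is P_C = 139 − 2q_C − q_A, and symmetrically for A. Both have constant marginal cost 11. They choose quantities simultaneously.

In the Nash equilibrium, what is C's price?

Firm C's profit: π = q_C(139 − 2q_C − q_A) − 11q_C.
∂π/∂q_C = 128 − 4q_C − q_A = 0 ⇒ q_C = 32 − 0.25q_A.
By symmetry q_A = q_C; substituting into the reaction function, 1.25q_C = 32 and q_C = 25.6.
P_C = 139 − 2·25.6 − 25.6 = 62.2.

62.2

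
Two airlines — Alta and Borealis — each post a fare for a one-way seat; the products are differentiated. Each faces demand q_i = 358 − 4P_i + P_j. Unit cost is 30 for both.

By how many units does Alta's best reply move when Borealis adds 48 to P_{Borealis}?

6

Alta's profit: π = (P_{Alta} − 30)(358 − 4P_{Alta} + P_{Borealis}).
∂π/∂P_{Alta} = 478 − 8P_{Alta} + P_{Borealis} = 0 ⇒ P_{Alta} = 59.75 + 0.125P_{Borealis}.
The reaction-function slope is 0.125, so a 48-unit rise in P_{Borealis} moves P_{Alta} by 0.125 × 48 = 6. Alta's best response rises — the actions are strategic complements.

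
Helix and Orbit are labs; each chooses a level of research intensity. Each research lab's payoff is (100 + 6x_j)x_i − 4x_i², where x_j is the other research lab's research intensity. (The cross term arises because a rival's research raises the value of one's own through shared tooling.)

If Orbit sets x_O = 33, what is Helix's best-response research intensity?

37.25

Helix's payoff is (100 + 6x_O)x_H − 4x_H².
∂π/∂x_H = 100 + 6x_O − 8x_H = 0, so x_H = 12.5 + 0.75x_O.
At x_O = 33: x_H = 12.5 + 0.75·33 = 37.25.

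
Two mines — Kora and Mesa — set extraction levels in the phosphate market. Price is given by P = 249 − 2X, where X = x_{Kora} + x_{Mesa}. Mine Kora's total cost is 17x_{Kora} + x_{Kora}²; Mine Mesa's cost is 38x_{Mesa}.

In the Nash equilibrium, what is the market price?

118.2

Mine Kora's profit: π = x_{Kora}(249 − 2(x_{Kora} + x_{Mesa})) − 17x_{Kora} − x_{Kora}².
∂π/∂x_{Kora} = 232 − 6x_{Kora} − 2x_{Mesa} = 0, so x_{Kora} = 116/3 − (1/3)x_{Mesa}.
For Mesa: ∂π/∂x_{Mesa} = 211 − 4x_{Mesa} − 2x_{Kora} = 0 ⇒ x_{Mesa} = 52.75 − 0.5x_{Kora}.
Substituting the second reaction function into the first: x_{Kora} = 116/3 − (1/3)(52.75 − 0.5x_{Kora}), which gives (5/6)x_{Kora} = 253/12 ⇒ x_{Kora} = 25.3.
Then x_{Mesa} = 52.75 − 0.5·25.3 = 40.1.
Equilibrium price: P = 249 − 2·65.4 = 118.2.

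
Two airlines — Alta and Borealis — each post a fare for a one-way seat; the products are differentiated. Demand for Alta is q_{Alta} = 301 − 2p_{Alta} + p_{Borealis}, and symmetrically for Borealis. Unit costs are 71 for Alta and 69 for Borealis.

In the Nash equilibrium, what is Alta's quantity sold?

Alta's profit: π = (p_{Alta} − 71)(301 − 2p_{Alta} + p_{Borealis}).
∂π/∂p_{Alta} = 443 − 4p_{Alta} + p_{Borealis} = 0 ⇒ p_{Alta} = 110.75 + 0.25p_{Borealis}.
Similarly p_{Borealis} = 109.75 + 0.25p_{Alta}.
Substituting the second reaction function into the first: p_{Alta} = 110.75 + 0.25(109.75 + 0.25p_{Alta}), which gives 0.9375p_{Alta} = 138.1875 ⇒ p_{Alta} = 147.4.
Then p_{Borealis} = 109.75 + 0.25·147.4 = 146.6.
q_{Alta} = 301 − 2·147.4 + 146.6 = 152.8.

152.8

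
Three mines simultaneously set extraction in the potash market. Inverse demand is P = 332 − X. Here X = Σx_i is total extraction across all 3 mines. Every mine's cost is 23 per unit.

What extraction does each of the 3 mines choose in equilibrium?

A representative mine's profit is π_i = x_i(332 − X) − 23x_i, with X = x_i + Σ_{j≠i} x_j.
First-order condition: 309 − 2x_i − Σ_{j≠i} x_j = 0.
With identical mines, set every x_j = x: then 309 − 2x − 2x = 0, i.e. x = 309/4 = 77.25.

77.25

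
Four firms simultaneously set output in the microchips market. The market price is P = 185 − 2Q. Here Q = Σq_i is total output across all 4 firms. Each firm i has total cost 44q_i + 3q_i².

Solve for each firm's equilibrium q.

8.8125

A representative firm's profit is π_i = q_i(185 − 2Q) − 44q_i − 3q_i², with Q = q_i + Σ_{j≠i} q_j.
First-order condition: 141 − 10q_i − 2Σ_{j≠i} q_j = 0.
Imposing symmetry (q_j = q for all j) turns Σ_{j≠i} q_j into 3q, so 141 = 16q and q = 8.8125.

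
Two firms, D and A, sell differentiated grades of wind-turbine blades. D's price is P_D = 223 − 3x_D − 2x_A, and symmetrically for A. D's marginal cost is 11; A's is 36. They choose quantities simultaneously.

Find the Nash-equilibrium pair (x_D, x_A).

Firm D's profit: π = x_D(223 − 3x_D − 2x_A) − 11x_D.
∂π/∂x_D = 212 − 6x_D − 2x_A = 0 ⇒ x_D = 106/3 − (1/3)x_A.
Similarly x_A = 187/6 − (1/3)x_D.
Substituting the second reaction function into the first: x_D = 106/3 − (1/3)(187/6 − (1/3)x_D), which gives (8/9)x_D = 449/18 ⇒ x_D = 28.0625.
Then x_A = 187/6 − (1/3)·28.0625 = 21.8125.

28.0625, 21.8125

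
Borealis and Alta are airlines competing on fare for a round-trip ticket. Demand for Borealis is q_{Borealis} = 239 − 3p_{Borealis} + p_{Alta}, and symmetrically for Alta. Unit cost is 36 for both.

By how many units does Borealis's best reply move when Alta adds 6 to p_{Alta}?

Borealis's profit: π = (p_{Borealis} − 36)(239 − 3p_{Borealis} + p_{Alta}).
∂π/∂p_{Borealis} = 347 − 6p_{Borealis} + p_{Alta} = 0 ⇒ p_{Borealis} = 347/6 + (1/6)p_{Alta}.
The reaction-function slope is 1/6, so a 6-unit rise in p_{Alta} moves p_{Borealis} by 1/6 × 6 = 1. Borealis's best response rises — the actions are strategic complements.

1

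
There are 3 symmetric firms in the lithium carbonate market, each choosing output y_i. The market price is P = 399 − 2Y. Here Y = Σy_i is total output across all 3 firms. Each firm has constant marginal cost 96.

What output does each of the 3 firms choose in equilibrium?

A representative firm's profit is π_i = y_i(399 − 2Y) − 96y_i, with Y = y_i + Σ_{j≠i} y_j.
First-order condition: 303 − 4y_i − 2Σ_{j≠i} y_j = 0.
With identical firms, set every y_j = y: then 303 − 4y − 4y = 0, i.e. y = 303/8 = 37.875.

37.875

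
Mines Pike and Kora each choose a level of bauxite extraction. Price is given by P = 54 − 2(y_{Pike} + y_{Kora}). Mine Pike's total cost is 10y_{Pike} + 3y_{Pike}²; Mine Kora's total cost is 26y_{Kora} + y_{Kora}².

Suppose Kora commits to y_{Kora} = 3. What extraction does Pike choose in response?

Mine Pike's profit: π = y_{Pike}(54 − 2(y_{Pike} + y_{Kora})) − 10y_{Pike} − 3y_{Pike}².
∂π/∂y_{Pike} = 44 − 10y_{Pike} − 2y_{Kora} = 0, so y_{Pike} = 4.4 − 0.2y_{Kora}.
At y_{Kora} = 3: y_{Pike} = 4.4 − 0.2·3 = 3.8.

3.8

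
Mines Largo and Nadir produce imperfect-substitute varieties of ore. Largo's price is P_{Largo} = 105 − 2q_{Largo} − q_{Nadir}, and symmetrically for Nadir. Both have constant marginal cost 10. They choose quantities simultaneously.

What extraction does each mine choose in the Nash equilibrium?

19

Mine Largo's profit: π = q_{Largo}(105 − 2q_{Largo} − q_{Nadir}) − 10q_{Largo}.
∂π/∂q_{Largo} = 95 − 4q_{Largo} − q_{Nadir} = 0 ⇒ q_{Largo} = 23.75 − 0.25q_{Nadir}.
The game is symmetric, so in equilibrium q_{Nadir} = q_{Largo}: the reaction function gives 1.25q_{Largo} = 23.75, hence q_{Largo} = 19.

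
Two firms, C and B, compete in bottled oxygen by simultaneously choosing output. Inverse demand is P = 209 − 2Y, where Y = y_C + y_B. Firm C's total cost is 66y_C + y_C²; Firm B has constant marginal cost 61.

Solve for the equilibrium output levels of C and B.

Firm C's profit: π = y_C(209 − 2(y_C + y_B)) − 66y_C − y_C².
∂π/∂y_C = 143 − 6y_C − 2y_B = 0, so y_C = 143/6 − (1/3)y_B.
For B: ∂π/∂y_B = 148 − 4y_B − 2y_C = 0 ⇒ y_B = 37 − 0.5y_C.
Substituting the second reaction function into the first: y_C = 143/6 − (1/3)(37 − 0.5y_C), which gives (5/6)y_C = 11.5 ⇒ y_C = 13.8.
Then y_B = 37 − 0.5·13.8 = 30.1.

13.8, 30.1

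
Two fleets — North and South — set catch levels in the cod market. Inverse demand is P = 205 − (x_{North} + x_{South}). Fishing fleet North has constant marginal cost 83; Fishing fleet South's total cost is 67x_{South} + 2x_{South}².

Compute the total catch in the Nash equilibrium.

68

Fishing fleet North's profit: π = x_{North}(205 − (x_{North} + x_{South})) − 83x_{North}.
∂π/∂x_{North} = 122 − 2x_{North} − x_{South} = 0, so x_{North} = 61 − 0.5x_{South}.
For South: ∂π/∂x_{South} = 138 − 6x_{South} − x_{North} = 0 ⇒ x_{South} = 23 − (1/6)x_{North}.
Substituting the second reaction function into the first: x_{North} = 61 − 0.5(23 − (1/6)x_{North}), which gives (11/12)x_{North} = 49.5 ⇒ x_{North} = 54.
Then x_{South} = 23 − (1/6)·54 = 14.
Total catch: 54 + 14 = 68.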